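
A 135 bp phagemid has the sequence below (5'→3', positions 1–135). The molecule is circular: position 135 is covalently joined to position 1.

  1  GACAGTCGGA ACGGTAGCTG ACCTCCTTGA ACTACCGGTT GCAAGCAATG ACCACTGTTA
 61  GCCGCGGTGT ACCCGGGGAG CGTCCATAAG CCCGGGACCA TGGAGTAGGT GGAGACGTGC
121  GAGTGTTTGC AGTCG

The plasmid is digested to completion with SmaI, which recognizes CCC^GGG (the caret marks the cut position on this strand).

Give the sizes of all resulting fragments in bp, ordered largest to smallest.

116, 19 bp

SmaI sites (CCCGGG) start at positions 72, 91.
SmaI cuts after base 3 of each site, so after positions 74, 93.
Circular molecule, 2 cuts → 2 fragments:
  75–93 → 19 bp
  94–135 then 1–74 → 42 + 74 = 116 bp
Sorted largest to smallest: 116, 19 bp.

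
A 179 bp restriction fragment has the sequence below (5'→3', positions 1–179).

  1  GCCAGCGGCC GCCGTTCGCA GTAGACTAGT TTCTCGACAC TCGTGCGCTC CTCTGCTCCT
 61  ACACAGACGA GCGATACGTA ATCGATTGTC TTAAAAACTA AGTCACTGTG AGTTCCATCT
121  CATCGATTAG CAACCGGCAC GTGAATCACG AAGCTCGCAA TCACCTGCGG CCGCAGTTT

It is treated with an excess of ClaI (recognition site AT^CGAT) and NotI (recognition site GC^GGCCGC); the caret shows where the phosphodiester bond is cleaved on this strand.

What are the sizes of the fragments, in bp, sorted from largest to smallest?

ClaI sites (ATCGAT) start at positions 81, 122.
ClaI cuts after base 2 of each site, so after positions 82, 123.
NotI sites (GCGGCCGC) start at positions 5, 167.
NotI cuts after base 2 of each site, so after positions 6, 168.
Combined cut positions: 6, 82, 123, 168.
Linear molecule, 4 cuts → 5 fragments:
  1–6 → 6 bp
  7–82 → 76 bp
  83–123 → 41 bp
  124–168 → 45 bp
  169–179 → 11 bp
Sorted largest to smallest: 76, 45, 41, 11, 6 bp.

76, 45, 41, 11, 6 bp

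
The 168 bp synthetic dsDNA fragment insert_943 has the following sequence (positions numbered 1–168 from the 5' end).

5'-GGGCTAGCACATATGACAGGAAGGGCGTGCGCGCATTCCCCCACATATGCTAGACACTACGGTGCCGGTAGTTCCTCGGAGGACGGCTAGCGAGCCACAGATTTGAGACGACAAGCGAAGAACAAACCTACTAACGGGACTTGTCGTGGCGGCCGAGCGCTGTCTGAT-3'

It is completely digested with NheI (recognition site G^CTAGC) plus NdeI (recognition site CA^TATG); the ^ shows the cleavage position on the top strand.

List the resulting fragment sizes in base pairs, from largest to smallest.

NheI sites (GCTAGC) start at positions 3, 86.
NheI cuts after the first base of each site, so after positions 3, 86.
NdeI sites (CATATG) start at positions 10, 44.
NdeI cuts after base 2 of each site, so after positions 11, 45.
Combined cut positions: 3, 11, 45, 86.
Linear molecule, 4 cuts → 5 fragments:
  1–3 → 3 bp
  4–11 → 8 bp
  12–45 → 34 bp
  46–86 → 41 bp
  87–168 → 82 bp
Sorted largest to smallest: 82, 41, 34, 8, 3 bp.

82, 41, 34, 8, 3 bp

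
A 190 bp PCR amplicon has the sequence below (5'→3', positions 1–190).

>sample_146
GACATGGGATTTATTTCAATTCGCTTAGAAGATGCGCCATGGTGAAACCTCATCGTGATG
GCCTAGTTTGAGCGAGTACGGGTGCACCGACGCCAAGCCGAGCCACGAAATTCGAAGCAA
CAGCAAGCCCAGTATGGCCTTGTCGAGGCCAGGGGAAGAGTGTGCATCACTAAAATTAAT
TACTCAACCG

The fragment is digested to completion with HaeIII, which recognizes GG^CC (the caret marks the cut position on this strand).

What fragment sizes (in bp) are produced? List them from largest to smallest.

HaeIII sites (GGCC) start at positions 60, 136, 147.
HaeIII cuts after base 2 of each site, so after positions 61, 137, 148.
Linear molecule, 3 cuts → 4 fragments:
  1–61 → 61 bp
  62–137 → 76 bp
  138–148 → 11 bp
  149–190 → 42 bp
Sorted largest to smallest: 76, 61, 42, 11 bp.

76, 61, 42, 11 bp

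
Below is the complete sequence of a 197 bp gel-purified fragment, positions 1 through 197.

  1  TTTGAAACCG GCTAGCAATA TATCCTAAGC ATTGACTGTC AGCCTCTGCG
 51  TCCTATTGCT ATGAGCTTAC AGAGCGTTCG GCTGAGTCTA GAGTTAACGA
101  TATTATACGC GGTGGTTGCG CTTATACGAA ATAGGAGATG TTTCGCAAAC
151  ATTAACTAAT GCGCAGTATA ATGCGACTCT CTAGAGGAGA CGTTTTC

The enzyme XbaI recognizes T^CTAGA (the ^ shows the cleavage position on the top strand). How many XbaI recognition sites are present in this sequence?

2

TCTAGA occurs starting at positions 87, 180.
XbaI cuts at 2 sites.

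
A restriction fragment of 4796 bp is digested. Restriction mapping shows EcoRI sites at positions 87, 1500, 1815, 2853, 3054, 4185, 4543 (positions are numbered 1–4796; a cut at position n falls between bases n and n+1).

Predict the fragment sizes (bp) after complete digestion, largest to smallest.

1413, 1131, 1038, 358, 315, 253, 201, 87 bp

Linear molecule, 7 cuts → 8 fragments:
  87 − 0 = 87 bp
  1500 − 87 = 1413 bp
  1815 − 1500 = 315 bp
  2853 − 1815 = 1038 bp
  3054 − 2853 = 201 bp
  4185 − 3054 = 1131 bp
  4543 − 4185 = 358 bp
  4796 − 4543 = 253 bp
Sorted largest to smallest: 1413, 1131, 1038, 358, 315, 253, 201, 87 bp.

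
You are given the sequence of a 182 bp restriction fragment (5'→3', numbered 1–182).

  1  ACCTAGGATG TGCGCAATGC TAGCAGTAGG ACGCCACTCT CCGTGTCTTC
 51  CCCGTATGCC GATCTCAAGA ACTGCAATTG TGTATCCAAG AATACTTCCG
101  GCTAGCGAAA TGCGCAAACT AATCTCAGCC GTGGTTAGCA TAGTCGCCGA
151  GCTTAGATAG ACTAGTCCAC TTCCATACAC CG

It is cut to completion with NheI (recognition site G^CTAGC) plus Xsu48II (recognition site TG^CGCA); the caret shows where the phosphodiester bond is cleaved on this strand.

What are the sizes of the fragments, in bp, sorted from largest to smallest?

82, 70, 12, 11, 7 bp

NheI sites (GCTAGC) start at positions 19, 101.
NheI cuts after the first base of each site, so after positions 19, 101.
Xsu48II sites (TGCGCA) start at positions 11, 111.
Xsu48II cuts after base 2 of each site, so after positions 12, 112.
Combined cut positions: 12, 19, 101, 112.
Linear molecule, 4 cuts → 5 fragments:
  1–12 → 12 bp
  13–19 → 7 bp
  20–101 → 82 bp
  102–112 → 11 bp
  113–182 → 70 bp
Sorted largest to smallest: 82, 70, 12, 11, 7 bp.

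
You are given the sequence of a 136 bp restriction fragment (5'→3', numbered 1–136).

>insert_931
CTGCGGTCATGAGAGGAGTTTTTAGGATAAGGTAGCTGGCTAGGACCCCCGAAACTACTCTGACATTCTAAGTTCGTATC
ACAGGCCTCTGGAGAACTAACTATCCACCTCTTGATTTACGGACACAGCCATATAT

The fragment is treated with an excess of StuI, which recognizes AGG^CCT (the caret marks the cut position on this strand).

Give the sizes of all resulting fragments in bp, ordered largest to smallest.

85, 51 bp

The StuI site (AGGCCT) starts at position 83.
StuI cuts after base 3 of each site, so after position 85.
Linear molecule, 1 cut → 2 fragments:
  1–85 → 85 bp
  86–136 → 51 bp
Sorted largest to smallest: 85, 51 bp.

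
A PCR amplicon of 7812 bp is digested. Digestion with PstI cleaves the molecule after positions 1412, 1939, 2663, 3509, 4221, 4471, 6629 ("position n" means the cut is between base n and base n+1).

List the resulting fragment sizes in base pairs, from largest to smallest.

Linear molecule, 7 cuts → 8 fragments:
  1412 − 0 = 1412 bp
  1939 − 1412 = 527 bp
  2663 − 1939 = 724 bp
  3509 − 2663 = 846 bp
  4221 − 3509 = 712 bp
  4471 − 4221 = 250 bp
  6629 − 4471 = 2158 bp
  7812 − 6629 = 1183 bp
Sorted largest to smallest: 2158, 1412, 1183, 846, 724, 712, 527, 250 bp.

2158, 1412, 1183, 846, 724, 712, 527, 250 bp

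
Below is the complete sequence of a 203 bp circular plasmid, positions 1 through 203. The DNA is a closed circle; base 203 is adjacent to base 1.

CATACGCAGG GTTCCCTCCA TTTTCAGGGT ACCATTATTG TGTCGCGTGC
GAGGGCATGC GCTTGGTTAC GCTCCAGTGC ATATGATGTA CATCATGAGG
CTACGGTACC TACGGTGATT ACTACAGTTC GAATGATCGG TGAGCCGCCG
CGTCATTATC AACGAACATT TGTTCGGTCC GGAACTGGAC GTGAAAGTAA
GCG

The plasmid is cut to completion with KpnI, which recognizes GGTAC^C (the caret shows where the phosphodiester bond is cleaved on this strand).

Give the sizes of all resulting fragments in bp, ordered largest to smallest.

126, 77 bp

KpnI sites (GGTACC) start at positions 28, 105.
KpnI cuts after base 5 of each site (before the last base), so after positions 32, 109.
Circular molecule, 2 cuts → 2 fragments:
  33–109 → 77 bp
  110–203 then 1–32 → 94 + 32 = 126 bp
Sorted largest to smallest: 126, 77 bp.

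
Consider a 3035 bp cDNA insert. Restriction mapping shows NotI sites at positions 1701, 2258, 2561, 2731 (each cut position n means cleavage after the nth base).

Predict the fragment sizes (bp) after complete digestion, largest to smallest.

Linear molecule, 4 cuts → 5 fragments:
  1701 − 0 = 1701 bp
  2258 − 1701 = 557 bp
  2561 − 2258 = 303 bp
  2731 − 2561 = 170 bp
  3035 − 2731 = 304 bp
Sorted largest to smallest: 1701, 557, 304, 303, 170 bp.

1701, 557, 304, 303, 170 bp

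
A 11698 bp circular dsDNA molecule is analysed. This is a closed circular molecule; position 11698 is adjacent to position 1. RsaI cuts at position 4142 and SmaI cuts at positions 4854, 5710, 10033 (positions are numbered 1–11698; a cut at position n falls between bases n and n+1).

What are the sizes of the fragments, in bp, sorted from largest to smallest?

Combined cut positions (sorted): 4142, 4854, 5710, 10033.
Circular molecule, 4 cuts → 4 fragments:
  4854 − 4142 = 712 bp
  5710 − 4854 = 856 bp
  10033 − 5710 = 4323 bp
  wrap: 11698 − 10033 + 4142 = 5807 bp
Sorted largest to smallest: 5807, 4323, 856, 712 bp.

5807, 4323, 856, 712 bp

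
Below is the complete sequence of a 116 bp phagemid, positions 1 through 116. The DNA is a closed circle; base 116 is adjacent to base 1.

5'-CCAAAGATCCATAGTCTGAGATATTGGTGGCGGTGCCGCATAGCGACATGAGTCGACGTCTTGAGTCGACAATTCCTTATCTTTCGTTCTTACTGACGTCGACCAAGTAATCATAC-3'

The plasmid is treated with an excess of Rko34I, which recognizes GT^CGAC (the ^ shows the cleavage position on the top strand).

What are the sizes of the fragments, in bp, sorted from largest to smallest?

Rko34I sites (GTCGAC) start at positions 52, 65, 98.
Rko34I cuts after base 2 of each site, so after positions 53, 66, 99.
Circular molecule, 3 cuts → 3 fragments:
  54–66 → 13 bp
  67–99 → 33 bp
  100–116 then 1–53 → 17 + 53 = 70 bp
Sorted largest to smallest: 70, 33, 13 bp.

70, 33, 13 bp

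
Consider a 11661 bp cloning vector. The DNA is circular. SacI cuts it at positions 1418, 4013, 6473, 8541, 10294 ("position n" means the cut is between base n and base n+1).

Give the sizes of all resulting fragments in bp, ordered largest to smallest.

2785, 2595, 2460, 2068, 1753 bp

Circular molecule, 5 cuts → 5 fragments:
  4013 − 1418 = 2595 bp
  6473 − 4013 = 2460 bp
  8541 − 6473 = 2068 bp
  10294 − 8541 = 1753 bp
  wrap: 11661 − 10294 + 1418 = 2785 bp
Sorted largest to smallest: 2785, 2595, 2460, 2068, 1753 bp.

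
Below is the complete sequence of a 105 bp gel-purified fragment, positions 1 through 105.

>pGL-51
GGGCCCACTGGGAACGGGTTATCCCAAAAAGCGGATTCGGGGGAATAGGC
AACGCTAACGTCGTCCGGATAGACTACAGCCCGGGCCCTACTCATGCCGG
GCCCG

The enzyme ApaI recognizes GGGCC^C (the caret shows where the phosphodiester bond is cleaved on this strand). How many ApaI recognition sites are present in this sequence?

GGGCCC occurs starting at positions 1, 83, 99.
ApaI cuts at 3 sites.

3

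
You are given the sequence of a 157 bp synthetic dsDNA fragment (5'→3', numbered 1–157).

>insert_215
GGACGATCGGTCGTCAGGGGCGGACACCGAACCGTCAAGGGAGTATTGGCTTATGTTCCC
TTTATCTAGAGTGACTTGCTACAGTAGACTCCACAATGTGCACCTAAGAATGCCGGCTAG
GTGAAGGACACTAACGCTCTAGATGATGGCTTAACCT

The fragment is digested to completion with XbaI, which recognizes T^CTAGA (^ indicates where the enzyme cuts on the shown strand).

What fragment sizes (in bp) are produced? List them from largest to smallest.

73, 65, 19 bp

XbaI sites (TCTAGA) start at positions 65, 138.
XbaI cuts after the first base of each site, so after positions 65, 138.
Linear molecule, 2 cuts → 3 fragments:
  1–65 → 65 bp
  66–138 → 73 bp
  139–157 → 19 bp
Sorted largest to smallest: 73, 65, 19 bp.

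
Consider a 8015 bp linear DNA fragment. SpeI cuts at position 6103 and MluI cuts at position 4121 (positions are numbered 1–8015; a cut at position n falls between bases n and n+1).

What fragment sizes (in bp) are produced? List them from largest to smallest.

Combined cut positions (sorted): 4121, 6103.
Linear molecule, 2 cuts → 3 fragments:
  4121 − 0 = 4121 bp
  6103 − 4121 = 1982 bp
  8015 − 6103 = 1912 bp
Sorted largest to smallest: 4121, 1982, 1912 bp.

4121, 1982, 1912 bp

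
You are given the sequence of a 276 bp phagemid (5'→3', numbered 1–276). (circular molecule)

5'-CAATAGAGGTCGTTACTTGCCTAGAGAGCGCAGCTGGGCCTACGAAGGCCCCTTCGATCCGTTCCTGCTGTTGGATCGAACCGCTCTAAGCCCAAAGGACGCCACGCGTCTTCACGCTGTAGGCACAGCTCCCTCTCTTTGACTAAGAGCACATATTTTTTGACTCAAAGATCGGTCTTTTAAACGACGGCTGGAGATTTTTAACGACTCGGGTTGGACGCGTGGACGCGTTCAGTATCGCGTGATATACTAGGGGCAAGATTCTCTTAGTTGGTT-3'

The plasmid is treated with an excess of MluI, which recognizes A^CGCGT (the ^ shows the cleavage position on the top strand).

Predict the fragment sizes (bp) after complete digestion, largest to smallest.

154, 114, 8 bp

MluI sites (ACGCGT) start at positions 104, 218, 226.
MluI cuts after the first base of each site, so after positions 104, 218, 226.
Circular molecule, 3 cuts → 3 fragments:
  105–218 → 114 bp
  219–226 → 8 bp
  227–276 then 1–104 → 50 + 104 = 154 bp
Sorted largest to smallest: 154, 114, 8 bp.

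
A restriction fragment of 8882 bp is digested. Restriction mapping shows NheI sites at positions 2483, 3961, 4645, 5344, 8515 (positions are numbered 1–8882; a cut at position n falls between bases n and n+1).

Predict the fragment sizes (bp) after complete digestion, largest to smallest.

3171, 2483, 1478, 699, 684, 367 bp

Linear molecule, 5 cuts → 6 fragments:
  2483 − 0 = 2483 bp
  3961 − 2483 = 1478 bp
  4645 − 3961 = 684 bp
  5344 − 4645 = 699 bp
  8515 − 5344 = 3171 bp
  8882 − 8515 = 367 bp
Sorted largest to smallest: 3171, 2483, 1478, 699, 684, 367 bp.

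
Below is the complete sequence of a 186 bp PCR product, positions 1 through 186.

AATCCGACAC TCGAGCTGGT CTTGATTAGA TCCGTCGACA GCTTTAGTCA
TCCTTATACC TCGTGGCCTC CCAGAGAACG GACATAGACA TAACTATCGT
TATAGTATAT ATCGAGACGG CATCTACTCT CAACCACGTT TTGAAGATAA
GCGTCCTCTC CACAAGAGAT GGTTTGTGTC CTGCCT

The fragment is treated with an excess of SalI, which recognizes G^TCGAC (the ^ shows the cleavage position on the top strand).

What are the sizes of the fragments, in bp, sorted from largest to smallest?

The SalI site (GTCGAC) starts at position 34.
SalI cuts after the first base of each site, so after position 34.
Linear molecule, 1 cut → 2 fragments:
  1–34 → 34 bp
  35–186 → 152 bp
Sorted largest to smallest: 152, 34 bp.

152, 34 bp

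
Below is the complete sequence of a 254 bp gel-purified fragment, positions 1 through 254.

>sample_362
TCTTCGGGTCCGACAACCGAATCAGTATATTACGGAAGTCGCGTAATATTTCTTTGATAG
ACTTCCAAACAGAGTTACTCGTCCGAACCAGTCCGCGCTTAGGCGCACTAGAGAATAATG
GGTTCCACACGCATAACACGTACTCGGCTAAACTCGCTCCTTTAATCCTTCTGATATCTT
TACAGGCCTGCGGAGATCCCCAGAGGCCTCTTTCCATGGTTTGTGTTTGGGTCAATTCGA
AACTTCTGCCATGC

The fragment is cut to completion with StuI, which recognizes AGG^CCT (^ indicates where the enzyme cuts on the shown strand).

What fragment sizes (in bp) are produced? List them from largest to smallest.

StuI sites (AGGCCT) start at positions 184, 204.
StuI cuts after base 3 of each site, so after positions 186, 206.
Linear molecule, 2 cuts → 3 fragments:
  1–186 → 186 bp
  187–206 → 20 bp
  207–254 → 48 bp
Sorted largest to smallest: 186, 48, 20 bp.

186, 48, 20 bp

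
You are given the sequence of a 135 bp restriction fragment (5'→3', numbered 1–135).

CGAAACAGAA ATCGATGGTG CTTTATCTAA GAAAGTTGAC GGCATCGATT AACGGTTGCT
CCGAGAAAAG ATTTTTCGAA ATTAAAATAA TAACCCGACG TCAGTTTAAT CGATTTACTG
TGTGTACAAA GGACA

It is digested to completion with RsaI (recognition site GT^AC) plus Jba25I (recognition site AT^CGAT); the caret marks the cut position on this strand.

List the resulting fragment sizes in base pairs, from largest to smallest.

The RsaI site (GTAC) starts at position 124.
RsaI cuts after base 2 of each site, so after position 125.
Jba25I sites (ATCGAT) start at positions 11, 44, 109.
Jba25I cuts after base 2 of each site, so after positions 12, 45, 110.
Combined cut positions: 12, 45, 110, 125.
Linear molecule, 4 cuts → 5 fragments:
  1–12 → 12 bp
  13–45 → 33 bp
  46–110 → 65 bp
  111–125 → 15 bp
  126–135 → 10 bp
Sorted largest to smallest: 65, 33, 15, 12, 10 bp.

65, 33, 15, 12, 10 bp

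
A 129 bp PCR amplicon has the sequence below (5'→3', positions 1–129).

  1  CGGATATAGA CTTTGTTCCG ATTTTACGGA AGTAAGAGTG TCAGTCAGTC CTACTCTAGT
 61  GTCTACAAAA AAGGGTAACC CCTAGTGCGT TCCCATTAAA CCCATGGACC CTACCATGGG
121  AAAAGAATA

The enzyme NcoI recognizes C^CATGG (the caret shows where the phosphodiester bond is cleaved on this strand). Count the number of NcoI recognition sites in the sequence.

2

CCATGG occurs starting at positions 102, 114.
NcoI cuts at 2 sites.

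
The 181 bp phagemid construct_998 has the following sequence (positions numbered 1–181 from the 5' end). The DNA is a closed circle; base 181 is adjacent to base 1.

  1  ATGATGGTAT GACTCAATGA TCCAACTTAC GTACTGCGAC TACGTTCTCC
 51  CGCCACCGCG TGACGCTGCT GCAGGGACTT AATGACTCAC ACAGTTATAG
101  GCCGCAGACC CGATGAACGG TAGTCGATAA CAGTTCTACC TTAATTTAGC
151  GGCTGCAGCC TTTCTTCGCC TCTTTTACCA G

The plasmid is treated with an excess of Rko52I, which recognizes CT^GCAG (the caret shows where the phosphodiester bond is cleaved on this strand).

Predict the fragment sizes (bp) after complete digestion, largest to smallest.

Rko52I sites (CTGCAG) start at positions 69, 153.
Rko52I cuts after base 2 of each site, so after positions 70, 154.
Circular molecule, 2 cuts → 2 fragments:
  71–154 → 84 bp
  155–181 then 1–70 → 27 + 70 = 97 bp
Sorted largest to smallest: 97, 84 bp.

97, 84 bp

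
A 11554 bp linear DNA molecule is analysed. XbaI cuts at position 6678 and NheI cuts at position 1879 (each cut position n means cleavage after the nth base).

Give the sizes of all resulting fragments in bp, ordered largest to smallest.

Combined cut positions (sorted): 1879, 6678.
Linear molecule, 2 cuts → 3 fragments:
  1879 − 0 = 1879 bp
  6678 − 1879 = 4799 bp
  11554 − 6678 = 4876 bp
Sorted largest to smallest: 4876, 4799, 1879 bp.

4876, 4799, 1879 bp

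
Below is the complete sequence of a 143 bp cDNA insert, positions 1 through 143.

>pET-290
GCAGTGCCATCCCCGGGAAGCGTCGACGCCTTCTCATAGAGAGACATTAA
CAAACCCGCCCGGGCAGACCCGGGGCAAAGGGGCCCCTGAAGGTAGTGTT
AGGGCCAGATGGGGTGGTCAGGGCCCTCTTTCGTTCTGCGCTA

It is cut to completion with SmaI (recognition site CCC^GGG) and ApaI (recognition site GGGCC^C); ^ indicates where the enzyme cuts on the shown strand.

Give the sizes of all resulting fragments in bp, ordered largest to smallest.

SmaI sites (CCCGGG) start at positions 12, 59, 69.
SmaI cuts after base 3 of each site, so after positions 14, 61, 71.
ApaI sites (GGGCCC) start at positions 81, 121.
ApaI cuts after base 5 of each site (before the last base), so after positions 85, 125.
Combined cut positions: 14, 61, 71, 85, 125.
Linear molecule, 5 cuts → 6 fragments:
  1–14 → 14 bp
  15–61 → 47 bp
  62–71 → 10 bp
  72–85 → 14 bp
  86–125 → 40 bp
  126–143 → 18 bp
Sorted largest to smallest: 47, 40, 18, 14, 14, 10 bp.

47, 40, 18, 14, 14, 10 bp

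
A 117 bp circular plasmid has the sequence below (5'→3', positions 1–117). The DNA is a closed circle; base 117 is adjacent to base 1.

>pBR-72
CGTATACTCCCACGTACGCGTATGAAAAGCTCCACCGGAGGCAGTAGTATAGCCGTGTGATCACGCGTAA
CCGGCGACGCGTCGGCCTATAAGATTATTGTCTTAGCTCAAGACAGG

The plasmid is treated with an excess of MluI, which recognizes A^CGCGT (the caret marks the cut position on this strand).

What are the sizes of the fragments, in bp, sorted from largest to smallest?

56, 47, 14 bp

MluI sites (ACGCGT) start at positions 16, 63, 77.
MluI cuts after the first base of each site, so after positions 16, 63, 77.
Circular molecule, 3 cuts → 3 fragments:
  17–63 → 47 bp
  64–77 → 14 bp
  78–117 then 1–16 → 40 + 16 = 56 bp
Sorted largest to smallest: 56, 47, 14 bp.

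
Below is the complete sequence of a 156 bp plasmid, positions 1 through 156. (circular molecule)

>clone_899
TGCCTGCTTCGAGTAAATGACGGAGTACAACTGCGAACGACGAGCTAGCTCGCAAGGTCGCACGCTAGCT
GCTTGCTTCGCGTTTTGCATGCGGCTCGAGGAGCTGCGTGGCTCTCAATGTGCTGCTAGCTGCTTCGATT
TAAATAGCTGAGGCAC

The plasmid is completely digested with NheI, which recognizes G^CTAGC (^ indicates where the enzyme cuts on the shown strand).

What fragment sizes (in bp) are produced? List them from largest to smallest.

NheI sites (GCTAGC) start at positions 44, 64, 125.
NheI cuts after the first base of each site, so after positions 44, 64, 125.
Circular molecule, 3 cuts → 3 fragments:
  45–64 → 20 bp
  65–125 → 61 bp
  126–156 then 1–44 → 31 + 44 = 75 bp
Sorted largest to smallest: 75, 61, 20 bp.

75, 61, 20 bp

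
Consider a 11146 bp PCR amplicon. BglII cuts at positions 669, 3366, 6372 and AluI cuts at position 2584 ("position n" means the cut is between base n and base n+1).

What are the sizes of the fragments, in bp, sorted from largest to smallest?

Combined cut positions (sorted): 669, 2584, 3366, 6372.
Linear molecule, 4 cuts → 5 fragments:
  669 − 0 = 669 bp
  2584 − 669 = 1915 bp
  3366 − 2584 = 782 bp
  6372 − 3366 = 3006 bp
  11146 − 6372 = 4774 bp
Sorted largest to smallest: 4774, 3006, 1915, 782, 669 bp.

4774, 3006, 1915, 782, 669 bp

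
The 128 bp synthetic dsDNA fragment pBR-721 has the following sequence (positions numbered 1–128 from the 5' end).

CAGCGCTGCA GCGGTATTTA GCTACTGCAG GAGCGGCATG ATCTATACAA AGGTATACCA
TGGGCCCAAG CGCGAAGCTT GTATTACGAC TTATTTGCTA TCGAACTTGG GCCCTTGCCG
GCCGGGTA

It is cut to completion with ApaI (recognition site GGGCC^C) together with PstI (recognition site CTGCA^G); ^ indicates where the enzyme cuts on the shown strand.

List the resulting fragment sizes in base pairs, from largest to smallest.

47, 37, 19, 15, 10 bp

ApaI sites (GGGCCC) start at positions 62, 109.
ApaI cuts after base 5 of each site (before the last base), so after positions 66, 113.
PstI sites (CTGCAG) start at positions 6, 25.
PstI cuts after base 5 of each site (before the last base), so after positions 10, 29.
Combined cut positions: 10, 29, 66, 113.
Linear molecule, 4 cuts → 5 fragments:
  1–10 → 10 bp
  11–29 → 19 bp
  30–66 → 37 bp
  67–113 → 47 bp
  114–128 → 15 bp
Sorted largest to smallest: 47, 37, 19, 15, 10 bp.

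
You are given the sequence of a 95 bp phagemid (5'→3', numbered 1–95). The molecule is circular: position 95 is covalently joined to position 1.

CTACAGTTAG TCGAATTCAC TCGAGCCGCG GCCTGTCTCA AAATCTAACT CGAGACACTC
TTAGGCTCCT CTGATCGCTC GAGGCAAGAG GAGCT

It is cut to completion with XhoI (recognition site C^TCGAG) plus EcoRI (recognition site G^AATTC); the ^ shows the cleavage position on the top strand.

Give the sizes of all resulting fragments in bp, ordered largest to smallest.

30, 29, 29, 7 bp

XhoI sites (CTCGAG) start at positions 20, 49, 78.
XhoI cuts after the first base of each site, so after positions 20, 49, 78.
The EcoRI site (GAATTC) starts at position 13.
EcoRI cuts after the first base of each site, so after position 13.
Combined cut positions: 13, 20, 49, 78.
Circular molecule, 4 cuts → 4 fragments:
  14–20 → 7 bp
  21–49 → 29 bp
  50–78 → 29 bp
  79–95 then 1–13 → 17 + 13 = 30 bp
Sorted largest to smallest: 30, 29, 29, 7 bp.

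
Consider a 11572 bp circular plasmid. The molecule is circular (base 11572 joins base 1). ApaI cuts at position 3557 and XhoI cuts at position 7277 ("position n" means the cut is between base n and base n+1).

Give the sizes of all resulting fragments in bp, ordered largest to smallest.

7852, 3720 bp

Combined cut positions (sorted): 3557, 7277.
Circular molecule, 2 cuts → 2 fragments:
  7277 − 3557 = 3720 bp
  wrap: 11572 − 7277 + 3557 = 7852 bp
Sorted largest to smallest: 7852, 3720 bp.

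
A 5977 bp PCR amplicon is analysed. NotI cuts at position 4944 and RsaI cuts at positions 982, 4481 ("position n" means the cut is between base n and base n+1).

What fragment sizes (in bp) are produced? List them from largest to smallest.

3499, 1033, 982, 463 bp

Combined cut positions (sorted): 982, 4481, 4944.
Linear molecule, 3 cuts → 4 fragments:
  982 − 0 = 982 bp
  4481 − 982 = 3499 bp
  4944 − 4481 = 463 bp
  5977 − 4944 = 1033 bp
Sorted largest to smallest: 3499, 1033, 982, 463 bp.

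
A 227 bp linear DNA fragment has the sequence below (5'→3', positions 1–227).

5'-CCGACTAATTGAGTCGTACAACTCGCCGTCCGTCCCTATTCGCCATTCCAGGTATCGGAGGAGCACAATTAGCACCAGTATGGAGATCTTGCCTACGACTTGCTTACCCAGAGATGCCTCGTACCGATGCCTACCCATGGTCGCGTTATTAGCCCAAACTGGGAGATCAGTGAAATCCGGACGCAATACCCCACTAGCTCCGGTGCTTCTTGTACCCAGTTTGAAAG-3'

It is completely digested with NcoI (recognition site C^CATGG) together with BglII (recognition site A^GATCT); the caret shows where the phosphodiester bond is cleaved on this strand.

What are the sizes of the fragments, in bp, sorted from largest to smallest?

The NcoI site (CCATGG) starts at position 135.
NcoI cuts after the first base of each site, so after position 135.
The BglII site (AGATCT) starts at position 84.
BglII cuts after the first base of each site, so after position 84.
Combined cut positions: 84, 135.
Linear molecule, 2 cuts → 3 fragments:
  1–84 → 84 bp
  85–135 → 51 bp
  136–227 → 92 bp
Sorted largest to smallest: 92, 84, 51 bp.

92, 84, 51 bp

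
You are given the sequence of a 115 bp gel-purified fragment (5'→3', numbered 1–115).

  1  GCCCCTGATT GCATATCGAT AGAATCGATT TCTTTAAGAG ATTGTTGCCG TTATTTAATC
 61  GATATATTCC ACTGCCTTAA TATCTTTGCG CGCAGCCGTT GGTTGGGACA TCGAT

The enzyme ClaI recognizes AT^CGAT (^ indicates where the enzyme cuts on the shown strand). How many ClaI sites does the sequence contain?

ATCGAT occurs starting at positions 15, 24, 58, 110.
ClaI cuts at 4 sites.

4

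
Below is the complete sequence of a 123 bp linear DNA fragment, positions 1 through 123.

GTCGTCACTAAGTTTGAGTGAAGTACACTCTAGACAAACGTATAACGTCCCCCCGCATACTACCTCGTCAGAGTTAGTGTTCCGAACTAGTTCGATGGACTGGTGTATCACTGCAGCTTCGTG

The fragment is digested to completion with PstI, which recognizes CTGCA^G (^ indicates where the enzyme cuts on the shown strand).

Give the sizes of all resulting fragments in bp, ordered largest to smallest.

115, 8 bp

The PstI site (CTGCAG) starts at position 111.
PstI cuts after base 5 of each site (before the last base), so after position 115.
Linear molecule, 1 cut → 2 fragments:
  1–115 → 115 bp
  116–123 → 8 bp
Sorted largest to smallest: 115, 8 bp.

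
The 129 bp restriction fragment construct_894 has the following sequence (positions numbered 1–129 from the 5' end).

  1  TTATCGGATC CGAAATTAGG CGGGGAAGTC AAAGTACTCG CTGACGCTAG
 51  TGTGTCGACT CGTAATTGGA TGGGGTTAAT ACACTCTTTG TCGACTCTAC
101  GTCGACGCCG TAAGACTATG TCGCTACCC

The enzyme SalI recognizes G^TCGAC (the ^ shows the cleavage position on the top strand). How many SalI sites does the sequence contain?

3

GTCGAC occurs starting at positions 54, 90, 101.
SalI cuts at 3 sites.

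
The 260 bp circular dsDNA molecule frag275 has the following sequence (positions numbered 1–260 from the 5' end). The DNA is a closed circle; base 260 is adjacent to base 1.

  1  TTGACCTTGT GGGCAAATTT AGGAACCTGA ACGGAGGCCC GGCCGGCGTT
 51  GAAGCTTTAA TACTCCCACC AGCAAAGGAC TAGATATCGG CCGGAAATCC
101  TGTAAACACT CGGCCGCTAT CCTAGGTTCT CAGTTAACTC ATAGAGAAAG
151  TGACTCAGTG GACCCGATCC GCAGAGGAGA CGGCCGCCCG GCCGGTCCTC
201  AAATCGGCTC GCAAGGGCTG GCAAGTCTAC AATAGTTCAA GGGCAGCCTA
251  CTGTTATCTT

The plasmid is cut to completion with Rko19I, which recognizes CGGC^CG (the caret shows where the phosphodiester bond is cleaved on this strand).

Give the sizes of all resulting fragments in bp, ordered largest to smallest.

111, 70, 48, 23, 8 bp

Rko19I sites (CGGCCG) start at positions 40, 88, 111, 181, 189.
Rko19I cuts after base 4 of each site, so after positions 43, 91, 114, 184, 192.
Circular molecule, 5 cuts → 5 fragments:
  44–91 → 48 bp
  92–114 → 23 bp
  115–184 → 70 bp
  185–192 → 8 bp
  193–260 then 1–43 → 68 + 43 = 111 bp
Sorted largest to smallest: 111, 70, 48, 23, 8 bp.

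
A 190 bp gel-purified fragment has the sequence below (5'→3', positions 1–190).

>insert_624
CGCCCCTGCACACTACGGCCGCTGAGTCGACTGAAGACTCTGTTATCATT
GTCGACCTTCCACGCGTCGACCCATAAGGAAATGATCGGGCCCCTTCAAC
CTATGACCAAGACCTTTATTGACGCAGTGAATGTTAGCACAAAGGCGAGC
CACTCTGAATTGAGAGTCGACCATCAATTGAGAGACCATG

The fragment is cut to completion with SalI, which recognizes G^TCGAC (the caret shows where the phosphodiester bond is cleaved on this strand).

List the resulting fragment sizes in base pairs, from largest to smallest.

100, 26, 25, 24, 15 bp

SalI sites (GTCGAC) start at positions 26, 51, 66, 166.
SalI cuts after the first base of each site, so after positions 26, 51, 66, 166.
Linear molecule, 4 cuts → 5 fragments:
  1–26 → 26 bp
  27–51 → 25 bp
  52–66 → 15 bp
  67–166 → 100 bp
  167–190 → 24 bp
Sorted largest to smallest: 100, 26, 25, 24, 15 bp.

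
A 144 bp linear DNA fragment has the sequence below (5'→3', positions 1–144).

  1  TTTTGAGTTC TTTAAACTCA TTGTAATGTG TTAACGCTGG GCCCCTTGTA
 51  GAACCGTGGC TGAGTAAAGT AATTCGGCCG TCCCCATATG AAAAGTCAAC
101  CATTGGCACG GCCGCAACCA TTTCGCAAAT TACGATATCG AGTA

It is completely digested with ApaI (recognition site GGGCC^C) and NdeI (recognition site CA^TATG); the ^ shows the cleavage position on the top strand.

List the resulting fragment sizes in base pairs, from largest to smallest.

The ApaI site (GGGCCC) starts at position 39.
ApaI cuts after base 5 of each site (before the last base), so after position 43.
The NdeI site (CATATG) starts at position 85.
NdeI cuts after base 2 of each site, so after position 86.
Combined cut positions: 43, 86.
Linear molecule, 2 cuts → 3 fragments:
  1–43 → 43 bp
  44–86 → 43 bp
  87–144 → 58 bp
Sorted largest to smallest: 58, 43, 43 bp.

58, 43, 43 bp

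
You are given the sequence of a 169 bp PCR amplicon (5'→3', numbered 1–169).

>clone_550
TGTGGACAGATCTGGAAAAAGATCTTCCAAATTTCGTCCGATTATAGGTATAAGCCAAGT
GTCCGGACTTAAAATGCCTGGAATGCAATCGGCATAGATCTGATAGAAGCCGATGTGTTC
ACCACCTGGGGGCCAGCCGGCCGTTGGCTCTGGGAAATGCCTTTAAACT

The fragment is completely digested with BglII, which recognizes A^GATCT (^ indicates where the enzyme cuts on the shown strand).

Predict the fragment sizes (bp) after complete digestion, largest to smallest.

76, 73, 12, 8 bp

BglII sites (AGATCT) start at positions 8, 20, 96.
BglII cuts after the first base of each site, so after positions 8, 20, 96.
Linear molecule, 3 cuts → 4 fragments:
  1–8 → 8 bp
  9–20 → 12 bp
  21–96 → 76 bp
  97–169 → 73 bp
Sorted largest to smallest: 76, 73, 12, 8 bp.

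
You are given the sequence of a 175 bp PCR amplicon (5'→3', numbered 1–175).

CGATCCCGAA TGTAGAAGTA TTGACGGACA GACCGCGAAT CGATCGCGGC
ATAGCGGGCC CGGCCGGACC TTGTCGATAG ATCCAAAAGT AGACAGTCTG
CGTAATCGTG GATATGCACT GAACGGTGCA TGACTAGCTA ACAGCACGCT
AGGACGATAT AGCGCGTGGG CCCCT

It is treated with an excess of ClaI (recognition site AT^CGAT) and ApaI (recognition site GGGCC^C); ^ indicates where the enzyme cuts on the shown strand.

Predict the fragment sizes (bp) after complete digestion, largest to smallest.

112, 40, 20, 3 bp

The ClaI site (ATCGAT) starts at position 39.
ClaI cuts after base 2 of each site, so after position 40.
ApaI sites (GGGCCC) start at positions 56, 168.
ApaI cuts after base 5 of each site (before the last base), so after positions 60, 172.
Combined cut positions: 40, 60, 172.
Linear molecule, 3 cuts → 4 fragments:
  1–40 → 40 bp
  41–60 → 20 bp
  61–172 → 112 bp
  173–175 → 3 bp
Sorted largest to smallest: 112, 40, 20, 3 bp.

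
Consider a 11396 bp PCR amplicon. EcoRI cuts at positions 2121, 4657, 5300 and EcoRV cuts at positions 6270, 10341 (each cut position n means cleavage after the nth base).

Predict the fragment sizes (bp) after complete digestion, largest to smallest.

Combined cut positions (sorted): 2121, 4657, 5300, 6270, 10341.
Linear molecule, 5 cuts → 6 fragments:
  2121 − 0 = 2121 bp
  4657 − 2121 = 2536 bp
  5300 − 4657 = 643 bp
  6270 − 5300 = 970 bp
  10341 − 6270 = 4071 bp
  11396 − 10341 = 1055 bp
Sorted largest to smallest: 4071, 2536, 2121, 1055, 970, 643 bp.

4071, 2536, 2121, 1055, 970, 643 bp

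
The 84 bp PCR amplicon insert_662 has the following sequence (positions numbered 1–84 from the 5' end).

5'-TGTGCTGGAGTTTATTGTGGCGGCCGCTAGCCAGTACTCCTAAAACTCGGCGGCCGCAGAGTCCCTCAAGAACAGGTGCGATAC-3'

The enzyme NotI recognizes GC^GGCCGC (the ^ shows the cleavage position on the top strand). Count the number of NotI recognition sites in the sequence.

2

GCGGCCGC occurs starting at positions 20, 50.
NotI cuts at 2 sites.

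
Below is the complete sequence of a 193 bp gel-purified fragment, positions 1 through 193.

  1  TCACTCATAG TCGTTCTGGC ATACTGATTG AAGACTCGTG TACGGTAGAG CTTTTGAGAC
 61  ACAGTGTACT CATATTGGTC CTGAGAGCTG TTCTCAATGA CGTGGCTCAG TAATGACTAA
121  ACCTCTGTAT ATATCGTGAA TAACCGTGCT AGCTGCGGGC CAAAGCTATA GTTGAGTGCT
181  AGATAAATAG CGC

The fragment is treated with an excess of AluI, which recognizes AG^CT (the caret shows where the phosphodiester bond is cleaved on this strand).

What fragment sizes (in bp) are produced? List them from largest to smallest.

65, 50, 37, 28, 13 bp

AluI sites (AGCT) start at positions 49, 86, 151, 164.
AluI cuts after base 2 of each site, so after positions 50, 87, 152, 165.
Linear molecule, 4 cuts → 5 fragments:
  1–50 → 50 bp
  51–87 → 37 bp
  88–152 → 65 bp
  153–165 → 13 bp
  166–193 → 28 bp
Sorted largest to smallest: 65, 50, 37, 28, 13 bp.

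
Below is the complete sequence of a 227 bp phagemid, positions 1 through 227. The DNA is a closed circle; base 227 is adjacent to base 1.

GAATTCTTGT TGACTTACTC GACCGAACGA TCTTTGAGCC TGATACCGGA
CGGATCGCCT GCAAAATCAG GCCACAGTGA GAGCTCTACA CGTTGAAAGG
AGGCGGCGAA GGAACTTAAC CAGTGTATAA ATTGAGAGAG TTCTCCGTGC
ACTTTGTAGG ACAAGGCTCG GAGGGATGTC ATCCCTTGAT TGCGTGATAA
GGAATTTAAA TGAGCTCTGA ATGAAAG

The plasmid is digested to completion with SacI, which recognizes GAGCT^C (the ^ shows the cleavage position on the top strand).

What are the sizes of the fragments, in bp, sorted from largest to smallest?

131, 96 bp

SacI sites (GAGCTC) start at positions 81, 212.
SacI cuts after base 5 of each site (before the last base), so after positions 85, 216.
Circular molecule, 2 cuts → 2 fragments:
  86–216 → 131 bp
  217–227 then 1–85 → 11 + 85 = 96 bp
Sorted largest to smallest: 131, 96 bp.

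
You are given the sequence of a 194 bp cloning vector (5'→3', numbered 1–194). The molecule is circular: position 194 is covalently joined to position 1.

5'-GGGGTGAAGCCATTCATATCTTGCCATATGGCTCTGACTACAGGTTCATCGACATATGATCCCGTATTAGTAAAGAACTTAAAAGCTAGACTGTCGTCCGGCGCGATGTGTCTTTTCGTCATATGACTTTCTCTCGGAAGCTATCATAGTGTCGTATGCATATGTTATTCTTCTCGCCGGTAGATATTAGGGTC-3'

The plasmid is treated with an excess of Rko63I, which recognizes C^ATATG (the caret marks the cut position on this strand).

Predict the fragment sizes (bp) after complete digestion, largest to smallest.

Rko63I sites (CATATG) start at positions 25, 53, 120, 159.
Rko63I cuts after the first base of each site, so after positions 25, 53, 120, 159.
Circular molecule, 4 cuts → 4 fragments:
  26–53 → 28 bp
  54–120 → 67 bp
  121–159 → 39 bp
  160–194 then 1–25 → 35 + 25 = 60 bp
Sorted largest to smallest: 67, 60, 39, 28 bp.

67, 60, 39, 28 bp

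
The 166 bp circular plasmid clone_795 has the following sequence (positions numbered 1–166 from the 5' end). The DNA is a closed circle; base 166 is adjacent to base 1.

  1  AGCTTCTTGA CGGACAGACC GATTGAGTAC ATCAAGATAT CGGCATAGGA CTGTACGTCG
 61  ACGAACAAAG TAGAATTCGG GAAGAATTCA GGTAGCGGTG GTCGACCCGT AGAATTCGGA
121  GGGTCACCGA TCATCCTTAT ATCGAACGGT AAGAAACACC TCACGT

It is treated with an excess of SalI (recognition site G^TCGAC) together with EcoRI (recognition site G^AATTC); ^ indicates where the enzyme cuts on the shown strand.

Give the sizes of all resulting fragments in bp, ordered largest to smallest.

111, 17, 16, 11, 11 bp

SalI sites (GTCGAC) start at positions 57, 101.
SalI cuts after the first base of each site, so after positions 57, 101.
EcoRI sites (GAATTC) start at positions 73, 84, 112.
EcoRI cuts after the first base of each site, so after positions 73, 84, 112.
Combined cut positions: 57, 73, 84, 101, 112.
Circular molecule, 5 cuts → 5 fragments:
  58–73 → 16 bp
  74–84 → 11 bp
  85–101 → 17 bp
  102–112 → 11 bp
  113–166 then 1–57 → 54 + 57 = 111 bp
Sorted largest to smallest: 111, 17, 16, 11, 11 bp.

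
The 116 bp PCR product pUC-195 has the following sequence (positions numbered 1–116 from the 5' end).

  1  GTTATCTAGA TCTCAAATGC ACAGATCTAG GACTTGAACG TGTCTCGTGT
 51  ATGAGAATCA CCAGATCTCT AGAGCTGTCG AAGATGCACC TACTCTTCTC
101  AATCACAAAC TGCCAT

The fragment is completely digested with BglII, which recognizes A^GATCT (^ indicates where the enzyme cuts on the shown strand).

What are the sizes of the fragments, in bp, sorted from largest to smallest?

BglII sites (AGATCT) start at positions 8, 23, 63.
BglII cuts after the first base of each site, so after positions 8, 23, 63.
Linear molecule, 3 cuts → 4 fragments:
  1–8 → 8 bp
  9–23 → 15 bp
  24–63 → 40 bp
  64–116 → 53 bp
Sorted largest to smallest: 53, 40, 15, 8 bp.

53, 40, 15, 8 bp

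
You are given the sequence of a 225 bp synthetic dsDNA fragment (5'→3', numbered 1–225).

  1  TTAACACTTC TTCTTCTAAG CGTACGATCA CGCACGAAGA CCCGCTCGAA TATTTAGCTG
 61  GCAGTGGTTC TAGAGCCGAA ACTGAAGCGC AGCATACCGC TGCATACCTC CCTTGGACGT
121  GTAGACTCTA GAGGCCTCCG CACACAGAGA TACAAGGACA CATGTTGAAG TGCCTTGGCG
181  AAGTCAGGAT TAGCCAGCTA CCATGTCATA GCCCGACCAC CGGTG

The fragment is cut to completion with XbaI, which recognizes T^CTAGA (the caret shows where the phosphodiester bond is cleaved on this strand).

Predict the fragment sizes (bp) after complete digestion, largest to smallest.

98, 69, 58 bp

XbaI sites (TCTAGA) start at positions 69, 127.
XbaI cuts after the first base of each site, so after positions 69, 127.
Linear molecule, 2 cuts → 3 fragments:
  1–69 → 69 bp
  70–127 → 58 bp
  128–225 → 98 bp
Sorted largest to smallest: 98, 69, 58 bp.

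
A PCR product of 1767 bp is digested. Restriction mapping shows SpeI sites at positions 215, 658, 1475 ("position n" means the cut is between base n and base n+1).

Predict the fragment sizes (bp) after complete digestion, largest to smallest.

817, 443, 292, 215 bp

Linear molecule, 3 cuts → 4 fragments:
  215 − 0 = 215 bp
  658 − 215 = 443 bp
  1475 − 658 = 817 bp
  1767 − 1475 = 292 bp
Sorted largest to smallest: 817, 443, 292, 215 bp.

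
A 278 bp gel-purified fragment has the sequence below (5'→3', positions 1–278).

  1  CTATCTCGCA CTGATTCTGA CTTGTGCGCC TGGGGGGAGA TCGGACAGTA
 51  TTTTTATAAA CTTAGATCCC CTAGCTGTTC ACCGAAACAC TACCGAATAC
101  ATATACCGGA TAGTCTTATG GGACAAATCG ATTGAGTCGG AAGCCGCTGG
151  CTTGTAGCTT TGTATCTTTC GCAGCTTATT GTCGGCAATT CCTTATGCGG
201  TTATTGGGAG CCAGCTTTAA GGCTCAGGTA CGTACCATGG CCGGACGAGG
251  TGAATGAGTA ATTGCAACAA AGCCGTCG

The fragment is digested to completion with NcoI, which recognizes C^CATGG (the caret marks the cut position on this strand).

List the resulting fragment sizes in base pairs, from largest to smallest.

The NcoI site (CCATGG) starts at position 235.
NcoI cuts after the first base of each site, so after position 235.
Linear molecule, 1 cut → 2 fragments:
  1–235 → 235 bp
  236–278 → 43 bp
Sorted largest to smallest: 235, 43 bp.

235, 43 bp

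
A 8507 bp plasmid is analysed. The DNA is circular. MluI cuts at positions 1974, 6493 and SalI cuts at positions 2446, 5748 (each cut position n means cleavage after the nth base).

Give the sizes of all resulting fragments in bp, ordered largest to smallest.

Combined cut positions (sorted): 1974, 2446, 5748, 6493.
Circular molecule, 4 cuts → 4 fragments:
  2446 − 1974 = 472 bp
  5748 − 2446 = 3302 bp
  6493 − 5748 = 745 bp
  wrap: 8507 − 6493 + 1974 = 3988 bp
Sorted largest to smallest: 3988, 3302, 745, 472 bp.

3988, 3302, 745, 472 bp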